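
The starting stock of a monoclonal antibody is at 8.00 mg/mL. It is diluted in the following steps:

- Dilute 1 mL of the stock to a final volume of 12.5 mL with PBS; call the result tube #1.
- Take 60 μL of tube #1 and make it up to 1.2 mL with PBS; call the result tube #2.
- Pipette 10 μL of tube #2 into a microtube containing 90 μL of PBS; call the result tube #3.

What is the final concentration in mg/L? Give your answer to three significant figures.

Step 1: 1 mL brought to 12.5 mL → factor 12.5/1 = 12.5
Step 2: 60 μL brought to 1.2 mL → factor 1200/60 = 20
Step 3: 10 μL + 90 μL = 100 μL total → factor 100/10 = 10
Overall dilution factor = 12.5 × 20 × 10 = 2500
Final = 8.00 mg/mL / 2500 = 0.003200 mg/mL = 3.20 mg/L

3.20 mg/L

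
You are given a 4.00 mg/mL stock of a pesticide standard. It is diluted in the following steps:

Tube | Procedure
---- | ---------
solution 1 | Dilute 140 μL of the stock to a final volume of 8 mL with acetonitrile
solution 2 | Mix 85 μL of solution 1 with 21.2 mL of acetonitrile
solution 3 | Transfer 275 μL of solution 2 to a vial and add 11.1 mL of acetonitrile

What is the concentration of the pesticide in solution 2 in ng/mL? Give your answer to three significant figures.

280 ng/mL

Step 1: 140 μL brought to 8 mL → factor 8000/140 = 57.143
Step 2: 85 μL + 21.2 mL = 21285 μL total → factor 21285/85 = 250.41
Dilution factor through solution 2 = 57.143 × 250.41 = 14309
[solution 2] = 4.00 mg/mL / 14309 = 0.0002795 mg/mL = 280 ng/mL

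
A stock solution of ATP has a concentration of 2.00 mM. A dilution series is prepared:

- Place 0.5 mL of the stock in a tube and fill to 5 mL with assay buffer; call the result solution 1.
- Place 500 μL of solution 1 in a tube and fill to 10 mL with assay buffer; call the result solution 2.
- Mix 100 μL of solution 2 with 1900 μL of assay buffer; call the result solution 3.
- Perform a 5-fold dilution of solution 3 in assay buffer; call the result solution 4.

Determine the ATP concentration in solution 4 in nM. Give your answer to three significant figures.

100 nM

Step 1: 0.5 mL brought to 5 mL → factor 5/0.5 = 10
Step 2: 500 μL brought to 10 mL → factor 10000/500 = 20
Step 3: 100 μL + 1900 μL = 2000 μL total → factor 2000/100 = 20
Step 4: 5-fold → factor 5
Overall dilution factor = 10 × 20 × 20 × 5 = 20000
Final = 2.00 mM / 20000 = 0.0001000 mM = 100 nM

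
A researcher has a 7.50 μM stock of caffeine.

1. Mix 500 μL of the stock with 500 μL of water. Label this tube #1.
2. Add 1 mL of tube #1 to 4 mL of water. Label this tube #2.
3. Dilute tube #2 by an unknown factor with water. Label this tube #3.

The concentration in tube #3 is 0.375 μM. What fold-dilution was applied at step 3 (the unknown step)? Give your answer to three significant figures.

2.00-fold

Step 1: 500 μL + 500 μL = 1000 μL total → factor 1000/500 = 2
Step 2: 1 mL + 4 mL = 5 mL total → factor 5/1 = 5
Step 3: unknown factor x
Product of known-step factors = 10
Overall factor = 7.50 μM / (0.375 μM) = 20
x = 20 / 10 = 2.00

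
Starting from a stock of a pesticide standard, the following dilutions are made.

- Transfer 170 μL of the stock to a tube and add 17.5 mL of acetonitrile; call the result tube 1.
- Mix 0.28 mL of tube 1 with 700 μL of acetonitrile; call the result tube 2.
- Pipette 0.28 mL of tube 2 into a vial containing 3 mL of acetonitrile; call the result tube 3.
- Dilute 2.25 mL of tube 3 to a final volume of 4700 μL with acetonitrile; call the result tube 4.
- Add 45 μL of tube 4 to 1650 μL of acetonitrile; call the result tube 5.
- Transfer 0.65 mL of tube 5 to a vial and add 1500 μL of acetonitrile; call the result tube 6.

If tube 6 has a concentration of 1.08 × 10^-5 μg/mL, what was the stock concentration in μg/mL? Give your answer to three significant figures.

12.0 μg/mL

Step 1: 170 μL + 17.5 mL = 17670 μL total → factor 17670/170 = 103.94
Step 2: 0.28 mL + 700 μL = 0.98 mL total → factor 0.98/0.28 = 3.5
Step 3: 0.28 mL + 3 mL = 3.28 mL total → factor 3.28/0.28 = 11.714
Step 4: 2.25 mL brought to 4700 μL → factor 4.7/2.25 = 2.0889
Step 5: 45 μL + 1650 μL = 1695 μL total → factor 1695/45 = 37.667
Step 6: 0.65 mL + 1500 μL = 2.15 mL total → factor 2.15/0.65 = 3.3077
Overall dilution factor = 103.94 × 3.5 × 11.714 × 2.0889 × 37.667 × 3.3077 = 1.1091 × 10^6
Stock = 1.08 × 10^-5 μg/mL × 1.1091 × 10^6 = 12.0 μg/mL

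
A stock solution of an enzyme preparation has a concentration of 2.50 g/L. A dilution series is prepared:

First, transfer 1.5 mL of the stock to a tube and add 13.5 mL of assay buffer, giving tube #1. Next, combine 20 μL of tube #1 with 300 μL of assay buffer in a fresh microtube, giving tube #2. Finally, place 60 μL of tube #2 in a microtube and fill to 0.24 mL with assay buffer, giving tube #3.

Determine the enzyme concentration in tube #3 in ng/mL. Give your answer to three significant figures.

Step 1: 1.5 mL + 13.5 mL = 15 mL total → factor 15/1.5 = 10
Step 2: 20 μL + 300 μL = 320 μL total → factor 320/20 = 16
Step 3: 60 μL brought to 0.24 mL → factor 240/60 = 4
Overall dilution factor = 10 × 16 × 4 = 640
Final = 2.50 g/L / 640 = 0.003906 g/L = 3.91 × 10^3 ng/mL

3.91 × 10^3 ng/mL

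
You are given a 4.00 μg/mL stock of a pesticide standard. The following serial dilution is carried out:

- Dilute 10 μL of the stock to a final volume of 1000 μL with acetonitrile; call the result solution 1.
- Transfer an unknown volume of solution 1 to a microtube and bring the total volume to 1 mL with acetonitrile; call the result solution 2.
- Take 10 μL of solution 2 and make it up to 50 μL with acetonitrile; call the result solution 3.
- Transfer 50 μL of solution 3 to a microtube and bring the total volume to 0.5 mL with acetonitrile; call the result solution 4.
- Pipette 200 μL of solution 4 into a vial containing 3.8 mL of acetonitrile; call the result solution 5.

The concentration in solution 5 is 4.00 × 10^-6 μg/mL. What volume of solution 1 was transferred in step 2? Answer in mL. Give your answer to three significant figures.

0.100 mL

Step 1: 10 μL brought to 1000 μL → factor 1000/10 = 100
Step 2: v brought to 1 mL → factor = 1 mL/v
Step 3: 10 μL brought to 50 μL → factor 50/10 = 5
Step 4: 50 μL brought to 0.5 mL → factor 500/50 = 10
Step 5: 200 μL + 3.8 mL = 4000 μL total → factor 4000/200 = 20
Product of known-step factors = 1 × 10^5
Overall factor = 4.00 μg/mL / (4.00 × 10^-6 μg/mL) = 1 × 10^6
Step-2 factor = 1 × 10^6 / 1 × 10^5 = 10
v = 1 mL / 10 = 0.100 mL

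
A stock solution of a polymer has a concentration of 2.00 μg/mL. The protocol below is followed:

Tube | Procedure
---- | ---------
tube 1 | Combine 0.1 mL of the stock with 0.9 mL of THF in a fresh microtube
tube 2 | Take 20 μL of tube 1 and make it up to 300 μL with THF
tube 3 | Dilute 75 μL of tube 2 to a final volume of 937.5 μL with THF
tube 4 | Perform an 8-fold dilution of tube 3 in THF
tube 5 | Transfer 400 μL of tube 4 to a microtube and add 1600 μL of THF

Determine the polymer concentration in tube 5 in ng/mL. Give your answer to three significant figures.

Step 1: 0.1 mL + 0.9 mL = 1 mL total → factor 1/0.1 = 10
Step 2: 20 μL brought to 300 μL → factor 300/20 = 15
Step 3: 75 μL brought to 937.5 μL → factor 937.5/75 = 12.5
Step 4: 8-fold → factor 8
Step 5: 400 μL + 1600 μL = 2000 μL total → factor 2000/400 = 5
Overall dilution factor = 10 × 15 × 12.5 × 8 × 5 = 75000
Final = 2.00 μg/mL / 75000 = 2.667 × 10^-5 μg/mL = 0.0267 ng/mL

0.0267 ng/mL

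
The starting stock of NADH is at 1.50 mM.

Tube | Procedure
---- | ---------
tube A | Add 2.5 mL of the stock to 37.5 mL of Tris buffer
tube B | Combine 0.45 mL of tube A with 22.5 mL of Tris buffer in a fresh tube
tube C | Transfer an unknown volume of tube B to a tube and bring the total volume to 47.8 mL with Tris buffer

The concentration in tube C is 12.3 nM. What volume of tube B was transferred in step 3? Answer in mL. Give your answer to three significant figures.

Step 1: 2.5 mL + 37.5 mL = 40 mL total → factor 40/2.5 = 16
Step 2: 0.45 mL + 22.5 mL = 22.95 mL total → factor 22.95/0.45 = 51
Step 3: v brought to 47.8 mL → factor = 47.8 mL/v
Product of known-step factors = 816
Overall factor = 1.50 mM / (12.3 nM) = 1.2195 × 10^5
Step-3 factor = 1.2195 × 10^5 / 816 = 149.45
v = 47.8 mL / 149.45 = 0.320 mL

0.320 mL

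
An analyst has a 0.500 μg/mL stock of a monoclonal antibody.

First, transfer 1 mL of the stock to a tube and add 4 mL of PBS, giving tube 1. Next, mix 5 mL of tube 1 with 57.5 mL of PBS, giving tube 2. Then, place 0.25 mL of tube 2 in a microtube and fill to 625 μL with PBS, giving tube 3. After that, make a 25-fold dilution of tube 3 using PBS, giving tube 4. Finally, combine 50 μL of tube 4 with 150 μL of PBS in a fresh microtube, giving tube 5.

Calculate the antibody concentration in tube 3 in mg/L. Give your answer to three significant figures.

0.00320 mg/L

Step 1: 1 mL + 4 mL = 5 mL total → factor 5/1 = 5
Step 2: 5 mL + 57.5 mL = 62.5 mL total → factor 62.5/5 = 12.5
Step 3: 0.25 mL brought to 625 μL → factor 0.625/0.25 = 2.5
Dilution factor through tube 3 = 5 × 12.5 × 2.5 = 156.25
[tube 3] = 0.500 μg/mL / 156.25 = 0.003200 μg/mL = 0.00320 mg/L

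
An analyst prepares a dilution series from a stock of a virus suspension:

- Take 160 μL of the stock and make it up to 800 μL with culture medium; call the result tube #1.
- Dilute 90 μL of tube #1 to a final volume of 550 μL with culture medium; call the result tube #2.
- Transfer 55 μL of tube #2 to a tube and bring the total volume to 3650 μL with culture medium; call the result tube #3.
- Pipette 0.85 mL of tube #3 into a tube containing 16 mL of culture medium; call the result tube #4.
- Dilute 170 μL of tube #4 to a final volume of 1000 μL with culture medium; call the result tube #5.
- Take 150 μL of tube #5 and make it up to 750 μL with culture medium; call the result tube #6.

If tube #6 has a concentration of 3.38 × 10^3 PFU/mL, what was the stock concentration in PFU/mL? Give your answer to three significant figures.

4.00 × 10^9 PFU/mL

Step 1: 160 μL brought to 800 μL → factor 800/160 = 5
Step 2: 90 μL brought to 550 μL → factor 550/90 = 6.1111
Step 3: 55 μL brought to 3650 μL → factor 3650/55 = 66.364
Step 4: 0.85 mL + 16 mL = 16.85 mL total → factor 16.85/0.85 = 19.824
Step 5: 170 μL brought to 1000 μL → factor 1000/170 = 5.8824
Step 6: 150 μL brought to 750 μL → factor 750/150 = 5
Overall dilution factor = 5 × 6.1111 × 66.364 × 19.824 × 5.8824 × 5 = 1.1823 × 10^6
Stock = 3.38 × 10^3 PFU/mL × 1.1823 × 10^6 = 4.00 × 10^9 PFU/mL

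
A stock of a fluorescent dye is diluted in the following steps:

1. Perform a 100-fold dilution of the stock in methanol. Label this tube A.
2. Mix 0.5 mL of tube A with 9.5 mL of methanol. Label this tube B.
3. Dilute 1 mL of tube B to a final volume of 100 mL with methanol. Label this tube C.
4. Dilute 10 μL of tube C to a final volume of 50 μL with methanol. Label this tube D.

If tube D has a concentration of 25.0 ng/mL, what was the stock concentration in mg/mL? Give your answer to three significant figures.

Step 1: 100-fold → factor 100
Step 2: 0.5 mL + 9.5 mL = 10 mL total → factor 10/0.5 = 20
Step 3: 1 mL brought to 100 mL → factor 100/1 = 100
Step 4: 10 μL brought to 50 μL → factor 50/10 = 5
Overall dilution factor = 100 × 20 × 100 × 5 = 1 × 10^6
Stock = 25.0 ng/mL × 1 × 10^6 = 2.500 × 10^7 ng/mL = 25.0 mg/mL

25.0 mg/mL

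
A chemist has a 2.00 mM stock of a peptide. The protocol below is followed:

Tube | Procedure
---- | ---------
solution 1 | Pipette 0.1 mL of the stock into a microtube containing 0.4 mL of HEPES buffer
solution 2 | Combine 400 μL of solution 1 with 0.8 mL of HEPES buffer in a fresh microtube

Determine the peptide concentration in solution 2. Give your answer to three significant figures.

0.133 mM

Step 1: 0.1 mL + 0.4 mL = 0.5 mL total → factor 0.5/0.1 = 5
Step 2: 400 μL + 0.8 mL = 1200 μL total → factor 1200/400 = 3
Overall dilution factor = 5 × 3 = 15
Final = 2.00 mM / 15 = 0.133 mM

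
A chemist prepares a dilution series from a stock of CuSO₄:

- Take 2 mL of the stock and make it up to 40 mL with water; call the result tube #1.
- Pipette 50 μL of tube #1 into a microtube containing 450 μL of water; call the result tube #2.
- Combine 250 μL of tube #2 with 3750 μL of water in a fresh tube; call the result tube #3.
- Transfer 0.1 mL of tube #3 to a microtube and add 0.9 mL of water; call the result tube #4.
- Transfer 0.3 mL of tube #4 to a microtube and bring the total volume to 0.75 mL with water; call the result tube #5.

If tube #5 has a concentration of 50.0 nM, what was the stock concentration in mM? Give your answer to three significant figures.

Step 1: 2 mL brought to 40 mL → factor 40/2 = 20
Step 2: 50 μL + 450 μL = 500 μL total → factor 500/50 = 10
Step 3: 250 μL + 3750 μL = 4000 μL total → factor 4000/250 = 16
Step 4: 0.1 mL + 0.9 mL = 1 mL total → factor 1/0.1 = 10
Step 5: 0.3 mL brought to 0.75 mL → factor 0.75/0.3 = 2.5
Overall dilution factor = 20 × 10 × 16 × 10 × 2.5 = 80000
Stock = 50.0 nM × 80000 = 4.000 × 10^6 nM = 4.00 mM

4.00 mM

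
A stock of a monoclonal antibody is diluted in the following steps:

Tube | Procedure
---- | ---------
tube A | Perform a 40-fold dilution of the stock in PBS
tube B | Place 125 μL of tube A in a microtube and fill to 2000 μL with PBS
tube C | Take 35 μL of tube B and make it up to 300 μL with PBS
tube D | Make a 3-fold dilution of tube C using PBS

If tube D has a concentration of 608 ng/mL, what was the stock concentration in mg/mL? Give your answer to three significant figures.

10.0 mg/mL

Step 1: 40-fold → factor 40
Step 2: 125 μL brought to 2000 μL → factor 2000/125 = 16
Step 3: 35 μL brought to 300 μL → factor 300/35 = 8.5714
Step 4: 3-fold → factor 3
Overall dilution factor = 40 × 16 × 8.5714 × 3 = 16457
Stock = 608 ng/mL × 16457 = 1.001 × 10^7 ng/mL = 10.0 mg/mL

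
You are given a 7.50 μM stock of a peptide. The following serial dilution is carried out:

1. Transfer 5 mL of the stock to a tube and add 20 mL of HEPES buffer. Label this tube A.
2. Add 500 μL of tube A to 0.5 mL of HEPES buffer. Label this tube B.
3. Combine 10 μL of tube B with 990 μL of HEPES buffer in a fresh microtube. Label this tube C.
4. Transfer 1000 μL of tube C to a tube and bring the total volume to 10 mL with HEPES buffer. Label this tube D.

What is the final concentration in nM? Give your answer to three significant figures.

0.750 nM

Step 1: 5 mL + 20 mL = 25 mL total → factor 25/5 = 5
Step 2: 500 μL + 0.5 mL = 1000 μL total → factor 1000/500 = 2
Step 3: 10 μL + 990 μL = 1000 μL total → factor 1000/10 = 100
Step 4: 1000 μL brought to 10 mL → factor 10000/1000 = 10
Overall dilution factor = 5 × 2 × 100 × 10 = 10000
Final = 7.50 μM / 10000 = 0.0007500 μM = 0.750 nM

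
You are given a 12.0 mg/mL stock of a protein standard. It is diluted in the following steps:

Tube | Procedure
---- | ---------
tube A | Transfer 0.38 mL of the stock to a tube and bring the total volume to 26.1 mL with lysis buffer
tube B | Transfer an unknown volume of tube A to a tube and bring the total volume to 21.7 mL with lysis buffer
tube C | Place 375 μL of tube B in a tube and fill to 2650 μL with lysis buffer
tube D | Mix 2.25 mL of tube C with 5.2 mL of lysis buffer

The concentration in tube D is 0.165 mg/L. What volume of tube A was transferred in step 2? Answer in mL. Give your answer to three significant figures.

Step 1: 0.38 mL brought to 26.1 mL → factor 26.1/0.38 = 68.684
Step 2: v brought to 21.7 mL → factor = 21.7 mL/v
Step 3: 375 μL brought to 2650 μL → factor 2650/375 = 7.0667
Step 4: 2.25 mL + 5.2 mL = 7.45 mL total → factor 7.45/2.25 = 3.3111
Product of known-step factors = 1607.1
Overall factor = 12.0 mg/mL / (0.165 mg/L) = 72727
Step-2 factor = 72727 / 1607.1 = 45.253
v = 21.7 mL / 45.253 = 0.480 mL

0.480 mL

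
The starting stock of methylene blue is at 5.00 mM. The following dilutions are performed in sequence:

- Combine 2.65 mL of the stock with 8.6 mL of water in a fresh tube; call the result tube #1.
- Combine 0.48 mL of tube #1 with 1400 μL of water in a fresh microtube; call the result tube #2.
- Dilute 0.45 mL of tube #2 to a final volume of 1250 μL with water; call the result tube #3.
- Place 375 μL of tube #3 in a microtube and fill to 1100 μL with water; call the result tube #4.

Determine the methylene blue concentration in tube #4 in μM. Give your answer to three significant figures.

36.9 μM

Step 1: 2.65 mL + 8.6 mL = 11.25 mL total → factor 11.25/2.65 = 4.2453
Step 2: 0.48 mL + 1400 μL = 1.88 mL total → factor 1.88/0.48 = 3.9167
Step 3: 0.45 mL brought to 1250 μL → factor 1.25/0.45 = 2.7778
Step 4: 375 μL brought to 1100 μL → factor 1100/375 = 2.9333
Overall dilution factor = 4.2453 × 3.9167 × 2.7778 × 2.9333 = 135.48
Final = 5.00 mM / 135.48 = 0.03691 mM = 36.9 μM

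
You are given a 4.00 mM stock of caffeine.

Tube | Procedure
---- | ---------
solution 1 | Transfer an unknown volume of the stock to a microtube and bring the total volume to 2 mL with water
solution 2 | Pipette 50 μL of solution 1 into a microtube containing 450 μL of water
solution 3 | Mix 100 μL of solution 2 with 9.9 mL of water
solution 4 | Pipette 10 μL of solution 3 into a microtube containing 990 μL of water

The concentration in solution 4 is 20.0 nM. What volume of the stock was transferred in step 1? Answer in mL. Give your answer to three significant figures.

1.00 mL

Step 1: v brought to 2 mL → factor = 2 mL/v
Step 2: 50 μL + 450 μL = 500 μL total → factor 500/50 = 10
Step 3: 100 μL + 9.9 mL = 10000 μL total → factor 10000/100 = 100
Step 4: 10 μL + 990 μL = 1000 μL total → factor 1000/10 = 100
Product of known-step factors = 1 × 10^5
Overall factor = 4.00 mM / (20.0 nM) = 2 × 10^5
Step-1 factor = 2 × 10^5 / 1 × 10^5 = 2
v = 2 mL / 2 = 1.00 mL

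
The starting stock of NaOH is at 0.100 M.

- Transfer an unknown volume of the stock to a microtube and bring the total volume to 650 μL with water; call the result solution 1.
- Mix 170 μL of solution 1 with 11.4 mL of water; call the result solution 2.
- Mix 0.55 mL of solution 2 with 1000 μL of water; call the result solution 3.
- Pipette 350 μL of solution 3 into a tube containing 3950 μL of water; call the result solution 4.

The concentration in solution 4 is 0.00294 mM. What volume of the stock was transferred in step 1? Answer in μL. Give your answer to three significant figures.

45.0 μL

Step 1: v brought to 650 μL → factor = 650 μL/v
Step 2: 170 μL + 11.4 mL = 11570 μL total → factor 11570/170 = 68.059
Step 3: 0.55 mL + 1000 μL = 1.55 mL total → factor 1.55/0.55 = 2.8182
Step 4: 350 μL + 3950 μL = 4300 μL total → factor 4300/350 = 12.286
Product of known-step factors = 2356.4
Overall factor = 0.100 M / (0.00294 mM) = 34014
Step-1 factor = 34014 / 2356.4 = 14.434
v = 650 μL / 14.434 = 45.0 μL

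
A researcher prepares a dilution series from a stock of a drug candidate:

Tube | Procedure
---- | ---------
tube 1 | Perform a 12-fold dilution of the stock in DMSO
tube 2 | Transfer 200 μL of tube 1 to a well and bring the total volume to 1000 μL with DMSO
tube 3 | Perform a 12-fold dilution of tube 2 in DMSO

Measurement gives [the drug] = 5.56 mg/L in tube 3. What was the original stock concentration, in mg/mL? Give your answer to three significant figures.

Step 1: 12-fold → factor 12
Step 2: 200 μL brought to 1000 μL → factor 1000/200 = 5
Step 3: 12-fold → factor 12
Overall dilution factor = 12 × 5 × 12 = 720
Stock = 5.56 mg/L × 720 = 4003 mg/L = 4.00 mg/mL

4.00 mg/mL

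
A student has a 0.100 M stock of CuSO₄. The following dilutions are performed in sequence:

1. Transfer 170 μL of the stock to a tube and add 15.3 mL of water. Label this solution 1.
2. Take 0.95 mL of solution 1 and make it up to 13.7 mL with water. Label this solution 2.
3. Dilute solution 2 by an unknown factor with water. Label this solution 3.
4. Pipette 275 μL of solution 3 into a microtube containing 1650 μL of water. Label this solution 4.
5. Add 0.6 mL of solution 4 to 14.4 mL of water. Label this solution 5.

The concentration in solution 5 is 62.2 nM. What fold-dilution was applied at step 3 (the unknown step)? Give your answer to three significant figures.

7.00-fold

Step 1: 170 μL + 15.3 mL = 15470 μL total → factor 15470/170 = 91
Step 2: 0.95 mL brought to 13.7 mL → factor 13.7/0.95 = 14.421
Step 3: unknown factor x
Step 4: 275 μL + 1650 μL = 1925 μL total → factor 1925/275 = 7
Step 5: 0.6 mL + 14.4 mL = 15 mL total → factor 15/0.6 = 25
Product of known-step factors = 2.2966 × 10^5
Overall factor = 0.100 M / (62.2 nM) = 1.6077 × 10^6
x = 1.6077 × 10^6 / 2.2966 × 10^5 = 7.00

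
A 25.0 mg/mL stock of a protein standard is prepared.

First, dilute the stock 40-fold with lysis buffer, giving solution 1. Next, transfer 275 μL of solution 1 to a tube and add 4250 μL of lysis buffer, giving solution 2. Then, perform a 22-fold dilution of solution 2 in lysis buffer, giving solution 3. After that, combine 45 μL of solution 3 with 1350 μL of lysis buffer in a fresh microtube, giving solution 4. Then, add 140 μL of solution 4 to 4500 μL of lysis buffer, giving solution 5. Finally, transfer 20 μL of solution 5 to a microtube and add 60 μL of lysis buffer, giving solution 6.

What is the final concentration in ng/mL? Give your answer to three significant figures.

Step 1: 40-fold → factor 40
Step 2: 275 μL + 4250 μL = 4525 μL total → factor 4525/275 = 16.455
Step 3: 22-fold → factor 22
Step 4: 45 μL + 1350 μL = 1395 μL total → factor 1395/45 = 31
Step 5: 140 μL + 4500 μL = 4640 μL total → factor 4640/140 = 33.143
Step 6: 20 μL + 60 μL = 80 μL total → factor 80/20 = 4
Overall dilution factor = 40 × 16.455 × 22 × 31 × 33.143 × 4 = 5.9509 × 10^7
Final = 25.0 mg/mL / 5.9509 × 10^7 = 4.201 × 10^-7 mg/mL = 0.420 ng/mL

0.420 ng/mL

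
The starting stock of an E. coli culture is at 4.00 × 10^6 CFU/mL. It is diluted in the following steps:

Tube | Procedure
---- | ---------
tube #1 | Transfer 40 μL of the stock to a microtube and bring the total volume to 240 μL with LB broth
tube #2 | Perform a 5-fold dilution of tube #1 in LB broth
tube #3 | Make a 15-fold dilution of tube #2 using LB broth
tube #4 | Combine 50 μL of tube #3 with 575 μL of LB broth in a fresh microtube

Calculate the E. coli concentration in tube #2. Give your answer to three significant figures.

1.33 × 10^5 CFU/mL

Step 1: 40 μL brought to 240 μL → factor 240/40 = 6
Step 2: 5-fold → factor 5
Dilution factor through tube #2 = 6 × 5 = 30
[tube #2] = 4.00 × 10^6 CFU/mL / 30 = 1.33 × 10^5 CFU/mL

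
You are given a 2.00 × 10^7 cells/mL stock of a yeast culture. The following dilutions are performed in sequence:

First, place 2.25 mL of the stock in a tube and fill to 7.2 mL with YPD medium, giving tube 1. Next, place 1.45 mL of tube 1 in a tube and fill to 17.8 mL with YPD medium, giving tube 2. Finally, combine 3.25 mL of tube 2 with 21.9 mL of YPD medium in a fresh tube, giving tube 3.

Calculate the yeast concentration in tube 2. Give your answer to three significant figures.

5.09 × 10^5 cells/mL

Step 1: 2.25 mL brought to 7.2 mL → factor 7.2/2.25 = 3.2
Step 2: 1.45 mL brought to 17.8 mL → factor 17.8/1.45 = 12.276
Dilution factor through tube 2 = 3.2 × 12.276 = 39.283
[tube 2] = 2.00 × 10^7 cells/mL / 39.283 = 5.09 × 10^5 cells/mL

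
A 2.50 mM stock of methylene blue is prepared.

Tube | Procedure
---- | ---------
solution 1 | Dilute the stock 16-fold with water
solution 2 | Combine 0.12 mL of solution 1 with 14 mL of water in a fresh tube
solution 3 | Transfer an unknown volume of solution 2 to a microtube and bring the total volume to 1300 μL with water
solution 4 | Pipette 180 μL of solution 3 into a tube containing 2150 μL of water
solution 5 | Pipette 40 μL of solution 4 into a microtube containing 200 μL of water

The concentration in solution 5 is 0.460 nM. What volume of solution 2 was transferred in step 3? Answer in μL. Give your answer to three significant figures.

35.0 μL

Step 1: 16-fold → factor 16
Step 2: 0.12 mL + 14 mL = 14.12 mL total → factor 14.12/0.12 = 117.67
Step 3: v brought to 1300 μL → factor = 1300 μL/v
Step 4: 180 μL + 2150 μL = 2330 μL total → factor 2330/180 = 12.944
Step 5: 40 μL + 200 μL = 240 μL total → factor 240/40 = 6
Product of known-step factors = 1.4622 × 10^5
Overall factor = 2.50 mM / (0.460 nM) = 5.4348 × 10^6
Step-3 factor = 5.4348 × 10^6 / 1.4622 × 10^5 = 37.168
v = 1300 μL / 37.168 = 35.0 μL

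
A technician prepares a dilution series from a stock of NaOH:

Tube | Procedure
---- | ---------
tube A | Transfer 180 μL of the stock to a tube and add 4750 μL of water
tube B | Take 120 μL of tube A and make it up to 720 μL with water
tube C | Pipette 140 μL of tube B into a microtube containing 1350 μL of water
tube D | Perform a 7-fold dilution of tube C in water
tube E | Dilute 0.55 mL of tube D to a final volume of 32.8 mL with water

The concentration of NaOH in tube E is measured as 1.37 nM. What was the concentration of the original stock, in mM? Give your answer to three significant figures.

Step 1: 180 μL + 4750 μL = 4930 μL total → factor 4930/180 = 27.389
Step 2: 120 μL brought to 720 μL → factor 720/120 = 6
Step 3: 140 μL + 1350 μL = 1490 μL total → factor 1490/140 = 10.643
Step 4: 7-fold → factor 7
Step 5: 0.55 mL brought to 32.8 mL → factor 32.8/0.55 = 59.636
Overall dilution factor = 27.389 × 6 × 10.643 × 7 × 59.636 = 7.3012 × 10^5
Stock = 1.37 nM × 7.3012 × 10^5 = 1.000 × 10^6 nM = 1.00 mM

1.00 mM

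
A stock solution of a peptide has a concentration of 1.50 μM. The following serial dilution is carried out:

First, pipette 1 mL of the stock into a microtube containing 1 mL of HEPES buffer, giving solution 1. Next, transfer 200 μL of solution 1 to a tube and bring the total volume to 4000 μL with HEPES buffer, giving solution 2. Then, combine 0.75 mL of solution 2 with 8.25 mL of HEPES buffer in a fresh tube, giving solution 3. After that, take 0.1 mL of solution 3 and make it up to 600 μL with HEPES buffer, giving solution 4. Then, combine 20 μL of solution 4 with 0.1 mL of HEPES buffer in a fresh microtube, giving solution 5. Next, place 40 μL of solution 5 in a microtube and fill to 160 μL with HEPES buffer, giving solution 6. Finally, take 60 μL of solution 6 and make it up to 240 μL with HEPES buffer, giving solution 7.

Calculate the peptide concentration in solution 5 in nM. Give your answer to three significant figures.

0.0868 nM

Step 1: 1 mL + 1 mL = 2 mL total → factor 2/1 = 2
Step 2: 200 μL brought to 4000 μL → factor 4000/200 = 20
Step 3: 0.75 mL + 8.25 mL = 9 mL total → factor 9/0.75 = 12
Step 4: 0.1 mL brought to 600 μL → factor 0.6/0.1 = 6
Step 5: 20 μL + 0.1 mL = 120 μL total → factor 120/20 = 6
Dilution factor through solution 5 = 2 × 20 × 12 × 6 × 6 = 17280
[solution 5] = 1.50 μM / 17280 = 8.681 × 10^-5 μM = 0.0868 nM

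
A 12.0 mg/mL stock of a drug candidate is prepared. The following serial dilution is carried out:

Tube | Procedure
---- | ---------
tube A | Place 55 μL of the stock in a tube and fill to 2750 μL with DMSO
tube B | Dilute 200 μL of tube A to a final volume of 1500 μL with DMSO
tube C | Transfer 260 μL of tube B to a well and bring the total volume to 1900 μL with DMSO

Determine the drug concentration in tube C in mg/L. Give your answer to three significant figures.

4.38 mg/L

Step 1: 55 μL brought to 2750 μL → factor 2750/55 = 50
Step 2: 200 μL brought to 1500 μL → factor 1500/200 = 7.5
Step 3: 260 μL brought to 1900 μL → factor 1900/260 = 7.3077
Overall dilution factor = 50 × 7.5 × 7.3077 = 2740.4
Final = 12.0 mg/mL / 2740.4 = 0.004379 mg/mL = 4.38 mg/L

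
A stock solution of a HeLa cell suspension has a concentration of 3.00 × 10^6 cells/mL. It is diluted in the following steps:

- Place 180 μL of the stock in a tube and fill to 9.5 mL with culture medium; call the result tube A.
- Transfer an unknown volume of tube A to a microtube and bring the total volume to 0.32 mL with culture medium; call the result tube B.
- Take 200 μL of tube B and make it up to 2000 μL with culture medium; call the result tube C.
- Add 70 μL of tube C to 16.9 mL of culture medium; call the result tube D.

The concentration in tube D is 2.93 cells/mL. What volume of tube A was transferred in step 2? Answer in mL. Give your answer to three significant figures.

0.0400 mL

Step 1: 180 μL brought to 9.5 mL → factor 9500/180 = 52.778
Step 2: v brought to 0.32 mL → factor = 0.32 mL/v
Step 3: 200 μL brought to 2000 μL → factor 2000/200 = 10
Step 4: 70 μL + 16.9 mL = 16970 μL total → factor 16970/70 = 242.43
Product of known-step factors = 1.2795 × 10^5
Overall factor = 3.00 × 10^6 cells/mL / (2.93 cells/mL) = 1.0239 × 10^6
Step-2 factor = 1.0239 × 10^6 / 1.2795 × 10^5 = 8.0024
v = 0.32 mL / 8.0024 = 0.0400 mL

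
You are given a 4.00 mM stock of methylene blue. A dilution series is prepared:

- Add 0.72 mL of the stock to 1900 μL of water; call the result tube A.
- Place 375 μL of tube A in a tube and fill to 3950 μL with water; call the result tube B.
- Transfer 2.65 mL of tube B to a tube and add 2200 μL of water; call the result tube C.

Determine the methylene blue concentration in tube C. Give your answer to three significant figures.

Step 1: 0.72 mL + 1900 μL = 2.62 mL total → factor 2.62/0.72 = 3.6389
Step 2: 375 μL brought to 3950 μL → factor 3950/375 = 10.533
Step 3: 2.65 mL + 2200 μL = 4.85 mL total → factor 4.85/2.65 = 1.8302
Overall dilution factor = 3.6389 × 10.533 × 1.8302 = 70.15
Final = 4.00 mM / 70.15 = 0.0570 mM

0.0570 mM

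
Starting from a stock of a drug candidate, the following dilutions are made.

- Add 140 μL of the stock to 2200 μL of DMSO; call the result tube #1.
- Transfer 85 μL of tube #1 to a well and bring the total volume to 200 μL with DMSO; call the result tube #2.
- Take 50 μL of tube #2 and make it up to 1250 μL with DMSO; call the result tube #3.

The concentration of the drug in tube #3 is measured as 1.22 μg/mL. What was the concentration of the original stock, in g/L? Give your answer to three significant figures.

1.20 g/L

Step 1: 140 μL + 2200 μL = 2340 μL total → factor 2340/140 = 16.714
Step 2: 85 μL brought to 200 μL → factor 200/85 = 2.3529
Step 3: 50 μL brought to 1250 μL → factor 1250/50 = 25
Overall dilution factor = 16.714 × 2.3529 × 25 = 983.19
Stock = 1.22 μg/mL × 983.19 = 1199 μg/mL = 1.20 g/L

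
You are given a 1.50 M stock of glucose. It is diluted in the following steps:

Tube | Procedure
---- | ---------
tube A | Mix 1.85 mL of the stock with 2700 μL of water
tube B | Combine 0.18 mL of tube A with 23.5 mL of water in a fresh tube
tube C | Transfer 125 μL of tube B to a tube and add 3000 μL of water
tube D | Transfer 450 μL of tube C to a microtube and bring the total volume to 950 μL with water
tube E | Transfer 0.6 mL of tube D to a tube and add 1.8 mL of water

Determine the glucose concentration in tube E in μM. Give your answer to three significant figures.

Step 1: 1.85 mL + 2700 μL = 4.55 mL total → factor 4.55/1.85 = 2.4595
Step 2: 0.18 mL + 23.5 mL = 23.68 mL total → factor 23.68/0.18 = 131.56
Step 3: 125 μL + 3000 μL = 3125 μL total → factor 3125/125 = 25
Step 4: 450 μL brought to 950 μL → factor 950/450 = 2.1111
Step 5: 0.6 mL + 1.8 mL = 2.4 mL total → factor 2.4/0.6 = 4
Overall dilution factor = 2.4595 × 131.56 × 25 × 2.1111 × 4 = 68306
Final = 1.50 M / 68306 = 2.196 × 10^-5 M = 22.0 μM

22.0 μM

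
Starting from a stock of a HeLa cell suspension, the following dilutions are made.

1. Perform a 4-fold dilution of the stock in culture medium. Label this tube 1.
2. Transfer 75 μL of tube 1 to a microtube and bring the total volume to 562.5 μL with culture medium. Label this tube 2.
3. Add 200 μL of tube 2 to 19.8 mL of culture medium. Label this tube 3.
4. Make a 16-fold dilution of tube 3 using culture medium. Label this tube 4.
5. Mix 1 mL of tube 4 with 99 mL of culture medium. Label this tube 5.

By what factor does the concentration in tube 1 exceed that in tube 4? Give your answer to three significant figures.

Step 1: 4-fold → factor 4
Step 2: 75 μL brought to 562.5 μL → factor 562.5/75 = 7.5
Step 3: 200 μL + 19.8 mL = 20000 μL total → factor 20000/200 = 100
Step 4: 16-fold → factor 16
Dilution factor to tube 1 = 4; to tube 4 = 48000
[tube 1]/[tube 4] = (factor to tube 4)/(factor to tube 1) = 48000/4 = 1.20 × 10^4

1.20 × 10^4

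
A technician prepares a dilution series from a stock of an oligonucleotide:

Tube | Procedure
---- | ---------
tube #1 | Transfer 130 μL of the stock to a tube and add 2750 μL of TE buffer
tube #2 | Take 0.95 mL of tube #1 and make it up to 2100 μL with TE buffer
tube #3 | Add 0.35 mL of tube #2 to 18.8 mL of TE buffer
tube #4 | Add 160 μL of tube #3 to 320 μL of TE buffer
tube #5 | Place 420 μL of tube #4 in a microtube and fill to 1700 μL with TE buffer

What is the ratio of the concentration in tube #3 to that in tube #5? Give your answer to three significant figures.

12.1

Step 1: 130 μL + 2750 μL = 2880 μL total → factor 2880/130 = 22.154
Step 2: 0.95 mL brought to 2100 μL → factor 2.1/0.95 = 2.2105
Step 3: 0.35 mL + 18.8 mL = 19.15 mL total → factor 19.15/0.35 = 54.714
Step 4: 160 μL + 320 μL = 480 μL total → factor 480/160 = 3
Step 5: 420 μL brought to 1700 μL → factor 1700/420 = 4.0476
Dilution factor to tube #3 = 2679.4; to tube #5 = 32536
[tube #3]/[tube #5] = (factor to tube #5)/(factor to tube #3) = 32536/2679.4 = 12.1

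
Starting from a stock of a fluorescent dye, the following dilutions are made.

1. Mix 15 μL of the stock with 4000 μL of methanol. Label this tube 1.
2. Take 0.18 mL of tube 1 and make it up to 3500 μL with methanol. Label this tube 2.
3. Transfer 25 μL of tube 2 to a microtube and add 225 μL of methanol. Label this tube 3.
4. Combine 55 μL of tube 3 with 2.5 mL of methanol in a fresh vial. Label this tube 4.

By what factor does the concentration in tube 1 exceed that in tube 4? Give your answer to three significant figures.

9.03 × 10^3

Step 1: 15 μL + 4000 μL = 4015 μL total → factor 4015/15 = 267.67
Step 2: 0.18 mL brought to 3500 μL → factor 3.5/0.18 = 19.444
Step 3: 25 μL + 225 μL = 250 μL total → factor 250/25 = 10
Step 4: 55 μL + 2.5 mL = 2555 μL total → factor 2555/55 = 46.455
Dilution factor to tube 1 = 267.67; to tube 4 = 2.4178 × 10^6
[tube 1]/[tube 4] = (factor to tube 4)/(factor to tube 1) = 2.4178 × 10^6/267.67 = 9.03 × 10^3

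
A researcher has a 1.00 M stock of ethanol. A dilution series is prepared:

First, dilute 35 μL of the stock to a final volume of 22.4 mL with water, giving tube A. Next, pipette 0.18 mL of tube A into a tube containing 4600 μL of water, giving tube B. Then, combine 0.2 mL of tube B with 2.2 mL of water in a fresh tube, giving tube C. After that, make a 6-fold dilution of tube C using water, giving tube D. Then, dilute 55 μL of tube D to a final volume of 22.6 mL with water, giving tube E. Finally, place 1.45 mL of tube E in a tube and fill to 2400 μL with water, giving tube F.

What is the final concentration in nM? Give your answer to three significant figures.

Step 1: 35 μL brought to 22.4 mL → factor 22400/35 = 640
Step 2: 0.18 mL + 4600 μL = 4.78 mL total → factor 4.78/0.18 = 26.556
Step 3: 0.2 mL + 2.2 mL = 2.4 mL total → factor 2.4/0.2 = 12
Step 4: 6-fold → factor 6
Step 5: 55 μL brought to 22.6 mL → factor 22600/55 = 410.91
Step 6: 1.45 mL brought to 2400 μL → factor 2.4/1.45 = 1.6552
Overall dilution factor = 640 × 26.556 × 12 × 6 × 410.91 × 1.6552 = 8.3226 × 10^8
Final = 1.00 M / 8.3226 × 10^8 = 1.202 × 10^-9 M = 1.20 nM

1.20 nM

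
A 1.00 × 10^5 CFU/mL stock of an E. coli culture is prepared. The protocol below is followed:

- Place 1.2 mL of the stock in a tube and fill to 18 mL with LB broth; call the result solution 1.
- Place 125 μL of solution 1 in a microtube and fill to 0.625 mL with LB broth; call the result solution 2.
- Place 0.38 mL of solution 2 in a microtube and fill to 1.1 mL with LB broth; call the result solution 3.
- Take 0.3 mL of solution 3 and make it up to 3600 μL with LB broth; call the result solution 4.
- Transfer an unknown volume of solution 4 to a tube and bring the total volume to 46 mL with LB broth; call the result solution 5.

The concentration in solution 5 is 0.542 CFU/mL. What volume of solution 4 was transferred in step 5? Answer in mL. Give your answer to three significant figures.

0.650 mL

Step 1: 1.2 mL brought to 18 mL → factor 18/1.2 = 15
Step 2: 125 μL brought to 0.625 mL → factor 625/125 = 5
Step 3: 0.38 mL brought to 1.1 mL → factor 1.1/0.38 = 2.8947
Step 4: 0.3 mL brought to 3600 μL → factor 3.6/0.3 = 12
Step 5: v brought to 46 mL → factor = 46 mL/v
Product of known-step factors = 2605.3
Overall factor = 1.00 × 10^5 CFU/mL / (0.542 CFU/mL) = 1.845 × 10^5
Step-5 factor = 1.845 × 10^5 / 2605.3 = 70.819
v = 46 mL / 70.819 = 0.650 mL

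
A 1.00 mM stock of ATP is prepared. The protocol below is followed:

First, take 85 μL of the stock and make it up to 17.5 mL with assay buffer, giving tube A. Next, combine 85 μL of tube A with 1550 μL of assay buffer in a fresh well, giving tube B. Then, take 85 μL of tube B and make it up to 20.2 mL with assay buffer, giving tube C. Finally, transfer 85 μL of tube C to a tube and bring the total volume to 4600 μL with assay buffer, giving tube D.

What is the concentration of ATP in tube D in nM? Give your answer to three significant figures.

0.0196 nM

Step 1: 85 μL brought to 17.5 mL → factor 17500/85 = 205.88
Step 2: 85 μL + 1550 μL = 1635 μL total → factor 1635/85 = 19.235
Step 3: 85 μL brought to 20.2 mL → factor 20200/85 = 237.65
Step 4: 85 μL brought to 4600 μL → factor 4600/85 = 54.118
Overall dilution factor = 205.88 × 19.235 × 237.65 × 54.118 = 5.0932 × 10^7
Final = 1.00 mM / 5.0932 × 10^7 = 1.963 × 10^-8 mM = 0.0196 nM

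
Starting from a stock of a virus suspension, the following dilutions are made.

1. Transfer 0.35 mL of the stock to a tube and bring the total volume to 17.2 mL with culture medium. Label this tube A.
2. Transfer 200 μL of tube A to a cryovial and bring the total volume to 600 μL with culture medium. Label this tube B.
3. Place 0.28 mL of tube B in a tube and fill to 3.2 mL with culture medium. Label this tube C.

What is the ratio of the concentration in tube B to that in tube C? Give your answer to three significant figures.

11.4

Step 1: 0.35 mL brought to 17.2 mL → factor 17.2/0.35 = 49.143
Step 2: 200 μL brought to 600 μL → factor 600/200 = 3
Step 3: 0.28 mL brought to 3.2 mL → factor 3.2/0.28 = 11.429
Dilution factor to tube B = 147.43; to tube C = 1684.9
[tube B]/[tube C] = (factor to tube C)/(factor to tube B) = 1684.9/147.43 = 11.4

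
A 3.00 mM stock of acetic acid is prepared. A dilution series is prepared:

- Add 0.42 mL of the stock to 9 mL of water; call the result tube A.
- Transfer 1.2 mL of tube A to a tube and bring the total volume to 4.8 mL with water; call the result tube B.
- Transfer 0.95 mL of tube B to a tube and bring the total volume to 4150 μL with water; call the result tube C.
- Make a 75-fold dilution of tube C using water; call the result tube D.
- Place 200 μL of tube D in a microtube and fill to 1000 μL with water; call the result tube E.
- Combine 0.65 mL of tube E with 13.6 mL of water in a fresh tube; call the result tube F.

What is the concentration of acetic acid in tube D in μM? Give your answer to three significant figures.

Step 1: 0.42 mL + 9 mL = 9.42 mL total → factor 9.42/0.42 = 22.429
Step 2: 1.2 mL brought to 4.8 mL → factor 4.8/1.2 = 4
Step 3: 0.95 mL brought to 4150 μL → factor 4.15/0.95 = 4.3684
Step 4: 75-fold → factor 75
Dilution factor through tube D = 22.429 × 4 × 4.3684 × 75 = 29393
[tube D] = 3.00 mM / 29393 = 0.0001021 mM = 0.102 μM

0.102 μM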